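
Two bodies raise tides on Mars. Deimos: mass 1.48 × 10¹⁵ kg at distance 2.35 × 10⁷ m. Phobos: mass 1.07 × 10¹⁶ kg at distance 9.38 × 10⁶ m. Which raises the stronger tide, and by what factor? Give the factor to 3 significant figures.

Compare M/d³ for the two perturbers:
Deimos: (1.48 × 10¹⁵) / (2.35 × 10⁷)³ = 1.140 × 10⁻⁷
Phobos: (1.07 × 10¹⁶) / (9.38 × 10⁶)³ = 1.297 × 10⁻⁵
Ratio (larger/smaller) = 114

Phobos, by a factor of ≈ 114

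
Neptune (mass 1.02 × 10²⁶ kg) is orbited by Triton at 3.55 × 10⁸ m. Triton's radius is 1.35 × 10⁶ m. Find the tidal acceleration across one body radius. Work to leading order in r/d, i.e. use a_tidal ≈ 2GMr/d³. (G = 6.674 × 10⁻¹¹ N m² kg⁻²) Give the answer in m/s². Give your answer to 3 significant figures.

4.11 × 10⁻⁴ m/s²

Since r ≪ d, expand the inverse-square field across one radius to get the leading 2GMr/d³ term.
Δg = 2GMr/d³
   = 2 × (6.674 × 10⁻¹¹) × (1.02 × 10²⁶) × (1.35 × 10⁶) / (3.55 × 10⁸)³
   = 4.11 × 10⁻⁴ m/s²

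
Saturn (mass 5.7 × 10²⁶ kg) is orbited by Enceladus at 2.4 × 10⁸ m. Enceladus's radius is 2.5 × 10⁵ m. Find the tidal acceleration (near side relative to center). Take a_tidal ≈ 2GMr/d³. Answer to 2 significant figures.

1.4 × 10⁻³ m/s²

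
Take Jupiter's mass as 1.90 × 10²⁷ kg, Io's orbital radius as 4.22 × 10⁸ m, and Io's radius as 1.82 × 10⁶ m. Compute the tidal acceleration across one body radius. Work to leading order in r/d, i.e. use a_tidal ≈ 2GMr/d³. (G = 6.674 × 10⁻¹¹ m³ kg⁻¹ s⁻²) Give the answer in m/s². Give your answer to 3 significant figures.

a_tidal = 2GMr/d³
        = 2 × (6.674 × 10⁻¹¹) × (1.90 × 10²⁷) × (1.82 × 10⁶) / (4.22 × 10⁸)³
        = 6.14 × 10⁻³ m/s²

6.14 × 10⁻³ m/s²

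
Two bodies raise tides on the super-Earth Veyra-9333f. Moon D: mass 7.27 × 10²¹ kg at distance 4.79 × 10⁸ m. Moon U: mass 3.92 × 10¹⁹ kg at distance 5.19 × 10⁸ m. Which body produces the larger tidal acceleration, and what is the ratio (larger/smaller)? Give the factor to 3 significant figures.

Tidal stretch scales as M/d³; compute that for each body.
Moon D: (7.27 × 10²¹) / (4.79 × 10⁸)³ = 6.615 × 10⁻⁵
Moon U: (3.92 × 10¹⁹) / (5.19 × 10⁸)³ = 2.804 × 10⁻⁷
Ratio (larger/smaller) = 236

Moon D, by a factor of ≈ 236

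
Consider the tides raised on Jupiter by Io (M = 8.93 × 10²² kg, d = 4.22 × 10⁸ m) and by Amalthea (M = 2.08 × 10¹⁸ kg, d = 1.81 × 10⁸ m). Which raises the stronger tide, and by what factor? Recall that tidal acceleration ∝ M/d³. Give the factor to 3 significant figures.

Tidal stretch scales as M/d³; compute that for each body.
Io: (8.93 × 10²²) / (4.22 × 10⁸)³ = 1.188 × 10⁻³
Amalthea: (2.08 × 10¹⁸) / (1.81 × 10⁸)³ = 3.508 × 10⁻⁷
Ratio (larger/smaller) = 3390

Io, by a factor of ≈ 3390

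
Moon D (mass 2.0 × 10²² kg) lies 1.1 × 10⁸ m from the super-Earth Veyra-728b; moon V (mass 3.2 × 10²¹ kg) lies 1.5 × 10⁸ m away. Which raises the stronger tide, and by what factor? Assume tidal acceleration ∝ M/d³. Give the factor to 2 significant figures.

Compare M/d³ for the two perturbers:
Moon D: (2.0 × 10²²) / (1.1 × 10⁸)³ = 1.503 × 10⁻²
Moon V: (3.2 × 10²¹) / (1.5 × 10⁸)³ = 9.481 × 10⁻⁴
Ratio (larger/smaller) = 16

Moon D, by a factor of ≈ 16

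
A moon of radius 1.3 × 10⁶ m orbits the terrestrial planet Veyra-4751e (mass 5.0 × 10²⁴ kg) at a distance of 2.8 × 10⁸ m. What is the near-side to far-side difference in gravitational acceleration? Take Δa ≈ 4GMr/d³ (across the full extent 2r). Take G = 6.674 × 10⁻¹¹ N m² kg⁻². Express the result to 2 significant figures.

7.9 × 10⁻⁵ m/s²

Δa = 4GMr/d³
   = 4 × (6.674 × 10⁻¹¹) × (5.0 × 10²⁴) × (1.3 × 10⁶) / (2.8 × 10⁸)³
   = 7.9 × 10⁻⁵ m/s²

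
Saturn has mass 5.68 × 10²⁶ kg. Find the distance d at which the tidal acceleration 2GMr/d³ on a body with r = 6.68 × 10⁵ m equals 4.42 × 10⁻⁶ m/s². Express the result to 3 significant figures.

2.25 × 10⁹ m

2GMr/d³ = a_tidal  ⇒  d = (2GMr / a_tidal)^(1/3)
d = (2 × 6.674×10⁻¹¹ × (5.68 × 10²⁶) × (6.68 × 10⁵) / (4.42 × 10⁻⁶))^(1/3)
  = 2.25 × 10⁹ m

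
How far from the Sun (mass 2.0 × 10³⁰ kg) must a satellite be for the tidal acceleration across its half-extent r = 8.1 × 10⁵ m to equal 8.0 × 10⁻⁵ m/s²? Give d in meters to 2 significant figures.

2GMr/d³ = a_tidal  ⇒  d = (2GMr / a_tidal)^(1/3)
d = (2 × 6.674×10⁻¹¹ × (2.0 × 10³⁰) × (8.1 × 10⁵) / (8.0 × 10⁻⁵))^(1/3)
  = 1.4 × 10¹⁰ m

1.4 × 10¹⁰ m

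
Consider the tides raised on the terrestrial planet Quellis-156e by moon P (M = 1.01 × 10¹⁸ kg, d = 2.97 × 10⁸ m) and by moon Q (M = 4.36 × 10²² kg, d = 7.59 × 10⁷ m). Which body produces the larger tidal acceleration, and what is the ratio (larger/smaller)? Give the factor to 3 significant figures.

Tidal acceleration ∝ M/d³, so compare M/d³ for each.
Moon P: (1.01 × 10¹⁸) / (2.97 × 10⁸)³ = 3.855 × 10⁻⁸
Moon Q: (4.36 × 10²²) / (7.59 × 10⁷)³ = 9.972 × 10⁻²
Ratio (larger/smaller) = 2.59 × 10⁶

Moon Q, by a factor of ≈ 2.59 × 10⁶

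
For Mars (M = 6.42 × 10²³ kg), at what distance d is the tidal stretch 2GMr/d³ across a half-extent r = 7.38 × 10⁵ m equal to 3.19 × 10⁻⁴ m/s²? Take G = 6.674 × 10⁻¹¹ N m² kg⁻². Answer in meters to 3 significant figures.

5.83 × 10⁷ m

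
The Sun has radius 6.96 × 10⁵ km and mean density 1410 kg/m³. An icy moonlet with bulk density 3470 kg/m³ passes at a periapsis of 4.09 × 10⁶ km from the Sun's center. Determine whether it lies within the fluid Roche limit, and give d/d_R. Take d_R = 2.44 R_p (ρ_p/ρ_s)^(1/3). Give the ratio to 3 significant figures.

d_R = 2.44 × (6.96 × 10⁵ km) × (1410/3470)^(1/3) = 1.258 × 10⁶ km
d/d_R = (4.09 × 10⁶) / (1.258 × 10⁶) = 3.25
Since d/d_R > 1, the body is outside the Roche limit.

outside; d/d_R ≈ 3.25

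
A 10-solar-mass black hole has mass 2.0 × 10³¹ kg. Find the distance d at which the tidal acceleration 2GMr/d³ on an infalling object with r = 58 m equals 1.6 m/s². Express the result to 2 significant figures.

4.6 × 10⁷ m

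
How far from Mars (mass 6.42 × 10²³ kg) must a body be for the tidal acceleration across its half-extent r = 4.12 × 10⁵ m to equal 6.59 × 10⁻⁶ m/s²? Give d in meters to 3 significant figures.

2GMr/d³ = a_tidal  ⇒  d = (2GMr / a_tidal)^(1/3)
d = (2 × 6.674×10⁻¹¹ × (6.42 × 10²³) × (4.12 × 10⁵) / (6.59 × 10⁻⁶))^(1/3)
  = 1.75 × 10⁸ m

1.75 × 10⁸ m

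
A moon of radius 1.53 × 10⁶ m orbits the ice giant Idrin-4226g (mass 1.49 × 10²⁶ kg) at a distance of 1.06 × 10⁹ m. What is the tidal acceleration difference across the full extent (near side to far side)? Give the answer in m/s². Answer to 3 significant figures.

Near-to-far spans 2r, so the tidal difference is twice the near-to-center value: 4GMr/d³.
Δg = 4GMr/d³
   = 4 × (6.674 × 10⁻¹¹) × (1.49 × 10²⁶) × (1.53 × 10⁶) / (1.06 × 10⁹)³
   = 5.11 × 10⁻⁵ m/s²

5.11 × 10⁻⁵ m/s²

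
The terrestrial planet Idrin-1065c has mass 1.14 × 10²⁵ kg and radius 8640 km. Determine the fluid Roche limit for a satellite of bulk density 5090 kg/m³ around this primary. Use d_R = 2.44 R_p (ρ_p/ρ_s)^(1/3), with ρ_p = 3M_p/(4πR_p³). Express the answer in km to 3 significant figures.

ρ_p = 3M_p/(4πR_p³) = 3 × (1.14 × 10²⁵) / (4π × (8.64 × 10⁶ m)³) = 4220 kg/m³
d_R = 2.44 × 8640 km × (4220/5090)^(1/3)
    = 19800 km

19800 km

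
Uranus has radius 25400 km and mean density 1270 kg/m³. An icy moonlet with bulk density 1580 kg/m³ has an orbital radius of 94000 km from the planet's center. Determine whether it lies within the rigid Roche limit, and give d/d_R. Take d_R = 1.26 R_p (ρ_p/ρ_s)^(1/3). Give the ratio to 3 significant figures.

d_R = 1.26 × (25400 km) × (1270/1580)^(1/3) = 29760 km
d/d_R = (94000) / (29760) = 3.16
Since d/d_R > 1, the body is outside the Roche limit.

outside; d/d_R ≈ 3.16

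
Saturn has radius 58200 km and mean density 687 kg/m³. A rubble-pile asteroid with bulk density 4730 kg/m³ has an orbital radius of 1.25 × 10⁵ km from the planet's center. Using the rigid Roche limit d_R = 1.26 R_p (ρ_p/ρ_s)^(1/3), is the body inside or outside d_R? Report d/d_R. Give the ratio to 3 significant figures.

outside; d/d_R ≈ 3.24

d_R = 1.26 × (58200 km) × (687/4730)^(1/3) = 38550 km
d/d_R = (1.25 × 10⁵) / (38550) = 3.24
Since d/d_R > 1, the body is outside the Roche limit.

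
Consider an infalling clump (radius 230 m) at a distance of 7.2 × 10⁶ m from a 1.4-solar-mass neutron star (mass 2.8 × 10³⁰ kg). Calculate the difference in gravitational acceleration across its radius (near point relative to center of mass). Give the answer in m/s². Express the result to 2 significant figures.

2.3 × 10² m/s²

Since r ≪ d, expand the inverse-square field across one radius to get the leading 2GMr/d³ term.
Δa = 2GMr/d³
   = 2 × (6.674 × 10⁻¹¹) × (2.8 × 10³⁰) × (230) / (7.2 × 10⁶)³
   = 2.3 × 10² m/s²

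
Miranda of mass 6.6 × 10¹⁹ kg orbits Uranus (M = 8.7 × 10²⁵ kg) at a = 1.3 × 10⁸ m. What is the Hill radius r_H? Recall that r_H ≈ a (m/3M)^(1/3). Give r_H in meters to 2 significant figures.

r_H ≈ a (m/3M)^(1/3)
    = (1.3 × 10⁸) × (6.6 × 10¹⁹ / (3 × 8.7 × 10²⁵))^(1/3)
    = 8.2 × 10⁵ m

8.2 × 10⁵ m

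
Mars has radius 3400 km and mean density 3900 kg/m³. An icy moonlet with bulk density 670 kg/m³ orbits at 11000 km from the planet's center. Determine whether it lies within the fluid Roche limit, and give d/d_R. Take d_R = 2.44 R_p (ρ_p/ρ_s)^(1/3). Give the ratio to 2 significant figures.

d_R = 2.44 × (3400 km) × (3900/670)^(1/3) = 14920 km
d/d_R = (11000) / (14920) = 0.74
Since d/d_R < 1, the body is inside the Roche limit.

inside; d/d_R ≈ 0.74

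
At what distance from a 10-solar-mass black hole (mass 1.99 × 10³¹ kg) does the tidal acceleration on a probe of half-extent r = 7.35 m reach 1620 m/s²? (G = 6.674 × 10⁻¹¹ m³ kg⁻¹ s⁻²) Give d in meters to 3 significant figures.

2GMr/d³ = a_tidal  ⇒  d = (2GMr / a_tidal)^(1/3)
d = (2 × 6.674×10⁻¹¹ × (1.99 × 10³¹) × (7.35) / (1620))^(1/3)
  = 2.29 × 10⁶ m

2.29 × 10⁶ m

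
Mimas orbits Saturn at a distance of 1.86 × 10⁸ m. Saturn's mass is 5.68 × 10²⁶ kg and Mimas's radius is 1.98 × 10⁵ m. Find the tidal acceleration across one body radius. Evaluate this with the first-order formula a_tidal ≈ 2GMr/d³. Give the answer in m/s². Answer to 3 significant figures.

Δa = 2GMr/d³
   = 2 × (6.674 × 10⁻¹¹) × (5.68 × 10²⁶) × (1.98 × 10⁵) / (1.86 × 10⁸)³
   = 2.33 × 10⁻³ m/s²

2.33 × 10⁻³ m/s²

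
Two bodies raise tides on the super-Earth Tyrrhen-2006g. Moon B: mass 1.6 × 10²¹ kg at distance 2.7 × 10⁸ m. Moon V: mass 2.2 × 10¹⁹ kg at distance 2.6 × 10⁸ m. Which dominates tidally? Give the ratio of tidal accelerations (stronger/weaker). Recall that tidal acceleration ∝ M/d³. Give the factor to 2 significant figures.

Moon B, by a factor of ≈ 65

The tide-raising term goes as M/d³ (the gradient of a 1/d² field).
Moon B: (1.6 × 10²¹) / (2.7 × 10⁸)³ = 8.129 × 10⁻⁵
Moon V: (2.2 × 10¹⁹) / (2.6 × 10⁸)³ = 1.252 × 10⁻⁶
Ratio (larger/smaller) = 65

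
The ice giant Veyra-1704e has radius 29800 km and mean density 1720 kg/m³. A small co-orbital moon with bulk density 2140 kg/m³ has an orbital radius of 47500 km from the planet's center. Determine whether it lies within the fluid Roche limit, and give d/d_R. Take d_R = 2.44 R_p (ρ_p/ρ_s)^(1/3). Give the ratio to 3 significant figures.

d_R = 2.44 × (29800 km) × (1720/2140)^(1/3) = 67600 km
d/d_R = (47500) / (67600) = 0.703
Since d/d_R < 1, the body is inside the Roche limit.

inside; d/d_R ≈ 0.703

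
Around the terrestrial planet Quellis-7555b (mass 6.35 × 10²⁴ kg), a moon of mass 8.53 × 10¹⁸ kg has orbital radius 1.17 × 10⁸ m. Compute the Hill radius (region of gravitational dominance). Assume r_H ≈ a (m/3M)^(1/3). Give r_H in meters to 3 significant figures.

8.95 × 10⁵ m

r_H ≈ a (m/3M)^(1/3)
    = (1.17 × 10⁸) × (8.53 × 10¹⁸ / (3 × 6.35 × 10²⁴))^(1/3)
    = 8.95 × 10⁵ m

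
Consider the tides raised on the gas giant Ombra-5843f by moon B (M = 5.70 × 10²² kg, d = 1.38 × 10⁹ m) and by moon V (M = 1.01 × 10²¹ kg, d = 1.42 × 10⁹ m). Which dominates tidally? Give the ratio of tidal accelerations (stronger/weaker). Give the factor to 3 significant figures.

Moon B, by a factor of ≈ 61.5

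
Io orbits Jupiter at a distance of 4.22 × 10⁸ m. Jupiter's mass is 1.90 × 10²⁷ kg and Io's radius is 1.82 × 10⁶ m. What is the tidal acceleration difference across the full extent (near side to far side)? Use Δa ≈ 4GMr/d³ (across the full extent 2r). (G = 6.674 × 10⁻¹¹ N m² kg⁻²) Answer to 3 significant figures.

1.23 × 10⁻² m/s²

Δg = 4GMr/d³
   = 4 × (6.674 × 10⁻¹¹) × (1.90 × 10²⁷) × (1.82 × 10⁶) / (4.22 × 10⁸)³
   = 1.23 × 10⁻² m/s²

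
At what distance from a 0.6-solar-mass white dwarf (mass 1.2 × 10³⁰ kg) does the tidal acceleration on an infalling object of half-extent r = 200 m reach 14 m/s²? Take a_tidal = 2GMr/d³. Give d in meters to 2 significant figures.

1.3 × 10⁷ m

2GMr/d³ = a_tidal  ⇒  d = (2GMr / a_tidal)^(1/3)
d = (2 × 6.674×10⁻¹¹ × (1.2 × 10³⁰) × (200) / (14))^(1/3)
  = 1.3 × 10⁷ m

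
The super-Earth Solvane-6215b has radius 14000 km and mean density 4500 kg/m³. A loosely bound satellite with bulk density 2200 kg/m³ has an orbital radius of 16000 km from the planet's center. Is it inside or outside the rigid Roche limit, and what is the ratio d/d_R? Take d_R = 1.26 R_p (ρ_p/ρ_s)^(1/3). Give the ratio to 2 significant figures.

d_R = 1.26 × (14000 km) × (4500/2200)^(1/3) = 22390 km
d/d_R = (16000) / (22390) = 0.71
Since d/d_R < 1, the body is inside the Roche limit.

inside; d/d_R ≈ 0.71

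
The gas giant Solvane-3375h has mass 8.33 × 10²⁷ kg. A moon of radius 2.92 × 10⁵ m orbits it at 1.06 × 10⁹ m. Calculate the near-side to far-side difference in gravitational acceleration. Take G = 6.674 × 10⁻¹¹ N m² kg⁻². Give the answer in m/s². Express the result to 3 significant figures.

Δa = 4GMr/d³
   = 4 × (6.674 × 10⁻¹¹) × (8.33 × 10²⁷) × (2.92 × 10⁵) / (1.06 × 10⁹)³
   = 5.45 × 10⁻⁴ m/s²

5.45 × 10⁻⁴ m/s²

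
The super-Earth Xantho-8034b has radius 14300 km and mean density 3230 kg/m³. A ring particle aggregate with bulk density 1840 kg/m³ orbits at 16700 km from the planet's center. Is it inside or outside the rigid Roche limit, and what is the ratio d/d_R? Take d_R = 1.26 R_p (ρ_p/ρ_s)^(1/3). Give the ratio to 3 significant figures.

d_R = 1.26 × (14300 km) × (3230/1840)^(1/3) = 21740 km
d/d_R = (16700) / (21740) = 0.768
Since d/d_R < 1, the body is inside the Roche limit.

inside; d/d_R ≈ 0.768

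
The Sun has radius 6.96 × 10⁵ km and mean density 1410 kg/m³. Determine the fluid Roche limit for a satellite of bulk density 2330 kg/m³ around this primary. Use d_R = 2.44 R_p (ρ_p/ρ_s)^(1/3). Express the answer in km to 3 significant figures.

1.44 × 10⁶ km

d_R = 2.44 × 6.96 × 10⁵ km × (1410/2330)^(1/3)
    = 1.44 × 10⁶ km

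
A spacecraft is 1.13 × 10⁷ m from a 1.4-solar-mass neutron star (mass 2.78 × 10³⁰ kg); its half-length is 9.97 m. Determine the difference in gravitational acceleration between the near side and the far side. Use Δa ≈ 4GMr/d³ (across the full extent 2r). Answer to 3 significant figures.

5.13 m/s²

a_tidal = 4GMr/d³
        = 4 × (6.674 × 10⁻¹¹) × (2.78 × 10³⁰) × (9.97) / (1.13 × 10⁷)³
        = 5.13 m/s²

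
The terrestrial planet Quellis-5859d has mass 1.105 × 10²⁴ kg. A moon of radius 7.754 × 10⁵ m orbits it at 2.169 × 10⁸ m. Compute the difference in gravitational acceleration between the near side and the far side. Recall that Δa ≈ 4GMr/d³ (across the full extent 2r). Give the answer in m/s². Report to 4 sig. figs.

2.242 × 10⁻⁵ m/s²

The field gradient is 2GM/d³; across the full diameter 2r the difference is 4GMr/d³.
Δa = 4GMr/d³
   = 4 × (6.674 × 10⁻¹¹) × (1.105 × 10²⁴) × (7.754 × 10⁵) / (2.169 × 10⁸)³
   = 2.242 × 10⁻⁵ m/s²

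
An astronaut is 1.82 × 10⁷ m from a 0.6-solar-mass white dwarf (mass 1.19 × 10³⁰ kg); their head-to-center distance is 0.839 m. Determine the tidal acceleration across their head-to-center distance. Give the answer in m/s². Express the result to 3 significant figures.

Differencing GM/(d−r)² and GM/d² to first order in r/d gives 2GMr/d³.
Δa = 2GMr/d³
   = 2 × (6.674 × 10⁻¹¹) × (1.19 × 10³⁰) × (0.839) / (1.82 × 10⁷)³
   = 2.21 × 10⁻² m/s²

2.21 × 10⁻² m/s²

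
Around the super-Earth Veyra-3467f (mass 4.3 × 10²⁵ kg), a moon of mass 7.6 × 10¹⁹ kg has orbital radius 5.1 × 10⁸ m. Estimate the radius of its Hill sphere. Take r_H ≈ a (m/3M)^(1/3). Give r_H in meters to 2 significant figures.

r_H ≈ a (m/3M)^(1/3)
    = (5.1 × 10⁸) × (7.6 × 10¹⁹ / (3 × 4.3 × 10²⁵))^(1/3)
    = 4.3 × 10⁶ m

4.3 × 10⁶ m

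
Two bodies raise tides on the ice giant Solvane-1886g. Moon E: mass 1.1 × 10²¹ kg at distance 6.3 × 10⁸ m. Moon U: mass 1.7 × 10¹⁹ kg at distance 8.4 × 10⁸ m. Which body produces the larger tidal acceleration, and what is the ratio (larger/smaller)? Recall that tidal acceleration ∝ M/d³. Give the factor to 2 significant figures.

Moon E, by a factor of ≈ 150

Compare M/d³ for the two perturbers:
Moon E: (1.1 × 10²¹) / (6.3 × 10⁸)³ = 4.399 × 10⁻⁶
Moon U: (1.7 × 10¹⁹) / (8.4 × 10⁸)³ = 2.868 × 10⁻⁸
Ratio (larger/smaller) = 150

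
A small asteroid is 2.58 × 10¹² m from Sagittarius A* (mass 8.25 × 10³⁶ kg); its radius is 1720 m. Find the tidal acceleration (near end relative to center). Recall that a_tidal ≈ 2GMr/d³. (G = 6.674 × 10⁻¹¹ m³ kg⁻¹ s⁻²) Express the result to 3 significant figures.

1.10 × 10⁻⁷ m/s²

Since r ≪ d, expand the inverse-square field across one radius to get the leading 2GMr/d³ term.
a_tidal = 2GMr/d³
        = 2 × (6.674 × 10⁻¹¹) × (8.25 × 10³⁶) × (1720) / (2.58 × 10¹²)³
        = 1.10 × 10⁻⁷ m/s²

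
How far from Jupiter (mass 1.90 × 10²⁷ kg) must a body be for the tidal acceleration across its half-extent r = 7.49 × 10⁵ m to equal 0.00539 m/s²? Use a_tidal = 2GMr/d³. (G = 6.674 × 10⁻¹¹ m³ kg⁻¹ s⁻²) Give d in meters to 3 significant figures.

3.28 × 10⁸ m

2GMr/d³ = a_tidal  ⇒  d = (2GMr / a_tidal)^(1/3)
d = (2 × 6.674×10⁻¹¹ × (1.90 × 10²⁷) × (7.49 × 10⁵) / (0.00539))^(1/3)
  = 3.28 × 10⁸ m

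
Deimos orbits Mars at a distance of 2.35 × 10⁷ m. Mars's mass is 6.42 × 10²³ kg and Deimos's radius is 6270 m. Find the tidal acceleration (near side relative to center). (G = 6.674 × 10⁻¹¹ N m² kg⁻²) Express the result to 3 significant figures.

4.14 × 10⁻⁵ m/s²

Since r ≪ d, expand the inverse-square field across one radius to get the leading 2GMr/d³ term.
Δa = 2GMr/d³
   = 2 × (6.674 × 10⁻¹¹) × (6.42 × 10²³) × (6270) / (2.35 × 10⁷)³
   = 4.14 × 10⁻⁵ m/s²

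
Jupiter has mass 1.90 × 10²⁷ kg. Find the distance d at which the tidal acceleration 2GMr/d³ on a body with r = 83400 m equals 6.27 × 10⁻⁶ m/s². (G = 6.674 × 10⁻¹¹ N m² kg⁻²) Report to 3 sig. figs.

2GMr/d³ = a_tidal  ⇒  d = (2GMr / a_tidal)^(1/3)
d = (2 × 6.674×10⁻¹¹ × (1.90 × 10²⁷) × (83400) / (6.27 × 10⁻⁶))^(1/3)
  = 1.50 × 10⁹ m

1.50 × 10⁹ m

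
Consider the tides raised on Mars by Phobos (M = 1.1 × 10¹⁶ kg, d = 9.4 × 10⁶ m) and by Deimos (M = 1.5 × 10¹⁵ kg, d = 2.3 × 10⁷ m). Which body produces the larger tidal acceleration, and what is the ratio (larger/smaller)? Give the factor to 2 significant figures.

Tidal stretch scales as M/d³; compute that for each body.
Phobos: (1.1 × 10¹⁶) / (9.4 × 10⁶)³ = 1.324 × 10⁻⁵
Deimos: (1.5 × 10¹⁵) / (2.3 × 10⁷)³ = 1.233 × 10⁻⁷
Ratio (larger/smaller) = 110

Phobos, by a factor of ≈ 110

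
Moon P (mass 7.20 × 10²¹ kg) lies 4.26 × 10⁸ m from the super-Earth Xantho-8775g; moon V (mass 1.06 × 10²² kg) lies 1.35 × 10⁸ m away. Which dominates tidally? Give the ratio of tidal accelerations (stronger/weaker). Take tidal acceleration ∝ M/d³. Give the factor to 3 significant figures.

Moon V, by a factor of ≈ 46.3

Tidal acceleration ∝ M/d³, so compare M/d³ for each.
Moon P: (7.20 × 10²¹) / (4.26 × 10⁸)³ = 9.313 × 10⁻⁵
Moon V: (1.06 × 10²²) / (1.35 × 10⁸)³ = 4.308 × 10⁻³
Ratio (larger/smaller) = 46.3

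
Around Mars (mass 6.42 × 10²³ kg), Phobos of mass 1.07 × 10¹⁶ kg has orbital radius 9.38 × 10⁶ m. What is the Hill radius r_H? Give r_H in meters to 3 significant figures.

r_H ≈ a (m/3M)^(1/3)
    = (9.38 × 10⁶) × (1.07 × 10¹⁶ / (3 × 6.42 × 10²³))^(1/3)
    = 1.66 × 10⁴ m

1.66 × 10⁴ m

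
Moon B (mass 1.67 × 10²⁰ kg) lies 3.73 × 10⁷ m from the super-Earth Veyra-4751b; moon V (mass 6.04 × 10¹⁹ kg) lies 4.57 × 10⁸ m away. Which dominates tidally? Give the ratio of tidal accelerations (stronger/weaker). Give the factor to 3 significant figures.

Compare M/d³ for the two perturbers:
Moon B: (1.67 × 10²⁰) / (3.73 × 10⁷)³ = 3.218 × 10⁻³
Moon V: (6.04 × 10¹⁹) / (4.57 × 10⁸)³ = 6.328 × 10⁻⁷
Ratio (larger/smaller) = 5090

Moon B, by a factor of ≈ 5090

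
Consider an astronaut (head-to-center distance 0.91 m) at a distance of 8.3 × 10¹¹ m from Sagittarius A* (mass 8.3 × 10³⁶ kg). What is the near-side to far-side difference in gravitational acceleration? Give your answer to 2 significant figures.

3.5 × 10⁻⁹ m/s²

Near-to-far spans 2r, so the tidal difference is twice the near-to-center value: 4GMr/d³.
a_tidal = 4GMr/d³
        = 4 × (6.674 × 10⁻¹¹) × (8.3 × 10³⁶) × (0.91) / (8.3 × 10¹¹)³
        = 3.5 × 10⁻⁹ m/s²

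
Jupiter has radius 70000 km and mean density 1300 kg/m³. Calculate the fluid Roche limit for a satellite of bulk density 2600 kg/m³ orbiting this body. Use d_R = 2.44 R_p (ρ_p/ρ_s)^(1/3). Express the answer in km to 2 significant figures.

1.4 × 10⁵ km

d_R = 2.44 × 70000 km × (1300/2600)^(1/3)
    = 1.4 × 10⁵ km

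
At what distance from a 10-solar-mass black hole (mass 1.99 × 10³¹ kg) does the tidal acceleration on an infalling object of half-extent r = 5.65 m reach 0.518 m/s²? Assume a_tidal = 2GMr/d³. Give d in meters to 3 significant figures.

3.07 × 10⁷ m

2GMr/d³ = a_tidal  ⇒  d = (2GMr / a_tidal)^(1/3)
d = (2 × 6.674×10⁻¹¹ × (1.99 × 10³¹) × (5.65) / (0.518))^(1/3)
  = 3.07 × 10⁷ m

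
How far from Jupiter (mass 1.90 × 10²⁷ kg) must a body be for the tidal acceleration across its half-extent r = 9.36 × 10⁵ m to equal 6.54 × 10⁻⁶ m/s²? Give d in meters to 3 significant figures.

2GMr/d³ = a_tidal  ⇒  d = (2GMr / a_tidal)^(1/3)
d = (2 × 6.674×10⁻¹¹ × (1.90 × 10²⁷) × (9.36 × 10⁵) / (6.54 × 10⁻⁶))^(1/3)
  = 3.31 × 10⁹ m

3.31 × 10⁹ m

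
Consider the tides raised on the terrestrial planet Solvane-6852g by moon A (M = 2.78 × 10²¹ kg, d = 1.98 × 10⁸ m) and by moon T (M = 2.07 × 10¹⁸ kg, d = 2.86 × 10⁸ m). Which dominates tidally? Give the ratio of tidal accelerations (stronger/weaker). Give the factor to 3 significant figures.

Tidal acceleration ∝ M/d³, so compare M/d³ for each.
Moon A: (2.78 × 10²¹) / (1.98 × 10⁸)³ = 3.581 × 10⁻⁴
Moon T: (2.07 × 10¹⁸) / (2.86 × 10⁸)³ = 8.849 × 10⁻⁸
Ratio (larger/smaller) = 4050

Moon A, by a factor of ≈ 4050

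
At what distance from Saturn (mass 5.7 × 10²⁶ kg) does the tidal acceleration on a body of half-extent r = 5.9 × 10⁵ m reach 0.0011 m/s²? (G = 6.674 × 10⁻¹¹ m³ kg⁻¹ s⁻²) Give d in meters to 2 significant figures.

2GMr/d³ = a_tidal  ⇒  d = (2GMr / a_tidal)^(1/3)
d = (2 × 6.674×10⁻¹¹ × (5.7 × 10²⁶) × (5.9 × 10⁵) / (0.0011))^(1/3)
  = 3.4 × 10⁸ m

3.4 × 10⁸ m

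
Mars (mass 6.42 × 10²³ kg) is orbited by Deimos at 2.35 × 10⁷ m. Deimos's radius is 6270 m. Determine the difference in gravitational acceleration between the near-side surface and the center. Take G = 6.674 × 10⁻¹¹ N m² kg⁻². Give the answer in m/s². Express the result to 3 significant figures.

a_tidal = 2GMr/d³
        = 2 × (6.674 × 10⁻¹¹) × (6.42 × 10²³) × (6270) / (2.35 × 10⁷)³
        = 4.14 × 10⁻⁵ m/s²

4.14 × 10⁻⁵ m/s²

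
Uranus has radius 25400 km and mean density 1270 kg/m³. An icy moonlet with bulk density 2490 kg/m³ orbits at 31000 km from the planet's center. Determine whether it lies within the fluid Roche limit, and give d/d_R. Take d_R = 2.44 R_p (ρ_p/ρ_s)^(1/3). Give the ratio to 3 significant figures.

d_R = 2.44 × (25400 km) × (1270/2490)^(1/3) = 49520 km
d/d_R = (31000) / (49520) = 0.626
Since d/d_R < 1, the body is inside the Roche limit.

inside; d/d_R ≈ 0.626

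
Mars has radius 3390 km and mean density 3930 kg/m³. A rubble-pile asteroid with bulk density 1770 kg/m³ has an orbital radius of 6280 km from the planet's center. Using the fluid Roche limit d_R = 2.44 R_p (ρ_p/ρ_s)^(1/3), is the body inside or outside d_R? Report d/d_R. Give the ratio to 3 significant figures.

d_R = 2.44 × (3390 km) × (3930/1770)^(1/3) = 10790 km
d/d_R = (6280) / (10790) = 0.582
Since d/d_R < 1, the body is inside the Roche limit.

inside; d/d_R ≈ 0.582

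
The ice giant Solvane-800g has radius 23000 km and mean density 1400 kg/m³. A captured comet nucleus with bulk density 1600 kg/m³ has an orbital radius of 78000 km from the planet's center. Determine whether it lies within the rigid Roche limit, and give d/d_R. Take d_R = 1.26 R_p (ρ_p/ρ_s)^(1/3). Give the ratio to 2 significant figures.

outside; d/d_R ≈ 2.8

d_R = 1.26 × (23000 km) × (1400/1600)^(1/3) = 27720 km
d/d_R = (78000) / (27720) = 2.8
Since d/d_R > 1, the body is outside the Roche limit.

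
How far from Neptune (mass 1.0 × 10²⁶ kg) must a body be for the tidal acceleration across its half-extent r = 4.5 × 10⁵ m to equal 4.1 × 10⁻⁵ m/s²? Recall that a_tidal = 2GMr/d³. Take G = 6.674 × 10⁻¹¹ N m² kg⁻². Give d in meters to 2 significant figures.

5.3 × 10⁸ m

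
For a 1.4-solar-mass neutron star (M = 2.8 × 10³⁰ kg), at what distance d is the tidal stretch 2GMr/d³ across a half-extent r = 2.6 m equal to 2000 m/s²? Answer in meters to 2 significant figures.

7.9 × 10⁵ m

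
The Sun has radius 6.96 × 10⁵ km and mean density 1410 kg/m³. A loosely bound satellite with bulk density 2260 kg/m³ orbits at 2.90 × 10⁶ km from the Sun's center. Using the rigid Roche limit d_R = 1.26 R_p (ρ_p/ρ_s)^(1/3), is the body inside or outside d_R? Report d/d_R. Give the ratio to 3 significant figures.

d_R = 1.26 × (6.96 × 10⁵ km) × (1410/2260)^(1/3) = 7.493 × 10⁵ km
d/d_R = (2.90 × 10⁶) / (7.493 × 10⁵) = 3.87
Since d/d_R > 1, the body is outside the Roche limit.

outside; d/d_R ≈ 3.87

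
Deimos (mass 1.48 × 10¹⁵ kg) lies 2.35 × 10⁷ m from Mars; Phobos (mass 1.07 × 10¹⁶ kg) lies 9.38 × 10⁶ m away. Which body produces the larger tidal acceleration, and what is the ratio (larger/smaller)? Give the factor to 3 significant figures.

The tide-raising term goes as M/d³ (the gradient of a 1/d² field).
Deimos: (1.48 × 10¹⁵) / (2.35 × 10⁷)³ = 1.140 × 10⁻⁷
Phobos: (1.07 × 10¹⁶) / (9.38 × 10⁶)³ = 1.297 × 10⁻⁵
Ratio (larger/smaller) = 114

Phobos, by a factor of ≈ 114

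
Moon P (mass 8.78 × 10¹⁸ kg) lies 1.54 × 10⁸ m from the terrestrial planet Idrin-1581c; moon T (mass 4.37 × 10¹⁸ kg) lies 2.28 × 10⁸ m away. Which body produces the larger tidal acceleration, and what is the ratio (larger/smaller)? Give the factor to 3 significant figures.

Tidal stretch scales as M/d³; compute that for each body.
Moon P: (8.78 × 10¹⁸) / (1.54 × 10⁸)³ = 2.404 × 10⁻⁶
Moon T: (4.37 × 10¹⁸) / (2.28 × 10⁸)³ = 3.687 × 10⁻⁷
Ratio (larger/smaller) = 6.52

Moon P, by a factor of ≈ 6.52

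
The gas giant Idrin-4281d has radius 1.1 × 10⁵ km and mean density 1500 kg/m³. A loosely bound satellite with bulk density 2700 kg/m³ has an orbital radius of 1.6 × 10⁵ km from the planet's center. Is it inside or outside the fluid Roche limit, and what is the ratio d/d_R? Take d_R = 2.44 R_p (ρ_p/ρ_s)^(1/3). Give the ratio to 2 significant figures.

d_R = 2.44 × (1.1 × 10⁵ km) × (1500/2700)^(1/3) = 2.206 × 10⁵ km
d/d_R = (1.6 × 10⁵) / (2.206 × 10⁵) = 0.73
Since d/d_R < 1, the body is inside the Roche limit.

inside; d/d_R ≈ 0.73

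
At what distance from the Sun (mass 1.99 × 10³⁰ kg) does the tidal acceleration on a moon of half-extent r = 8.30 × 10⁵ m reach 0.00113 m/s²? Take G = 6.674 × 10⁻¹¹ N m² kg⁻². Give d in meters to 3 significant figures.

2GMr/d³ = a_tidal  ⇒  d = (2GMr / a_tidal)^(1/3)
d = (2 × 6.674×10⁻¹¹ × (1.99 × 10³⁰) × (8.30 × 10⁵) / (0.00113))^(1/3)
  = 5.80 × 10⁹ m

5.80 × 10⁹ m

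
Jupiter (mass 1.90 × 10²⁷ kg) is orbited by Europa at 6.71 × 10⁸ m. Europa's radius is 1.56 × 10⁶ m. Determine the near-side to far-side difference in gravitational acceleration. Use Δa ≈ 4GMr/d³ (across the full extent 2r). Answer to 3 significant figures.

2.62 × 10⁻³ m/s²

a_tidal = 4GMr/d³
        = 4 × (6.674 × 10⁻¹¹) × (1.90 × 10²⁷) × (1.56 × 10⁶) / (6.71 × 10⁸)³
        = 2.62 × 10⁻³ m/s²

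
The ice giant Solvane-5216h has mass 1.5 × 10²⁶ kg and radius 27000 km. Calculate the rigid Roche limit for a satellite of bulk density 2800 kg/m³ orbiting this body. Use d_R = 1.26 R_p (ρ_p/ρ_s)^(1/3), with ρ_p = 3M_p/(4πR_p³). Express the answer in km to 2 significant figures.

ρ_p = 3M_p/(4πR_p³) = 3 × (1.5 × 10²⁶) / (4π × (2.7 × 10⁷ m)³) = 1800 kg/m³
d_R = 1.26 × 27000 km × (1800/2800)^(1/3)
    = 29000 km

29000 km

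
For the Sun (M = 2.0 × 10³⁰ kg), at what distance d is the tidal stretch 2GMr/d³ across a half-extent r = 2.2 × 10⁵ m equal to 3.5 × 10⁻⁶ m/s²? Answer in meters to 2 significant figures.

2.6 × 10¹⁰ m

2GMr/d³ = a_tidal  ⇒  d = (2GMr / a_tidal)^(1/3)
d = (2 × 6.674×10⁻¹¹ × (2.0 × 10³⁰) × (2.2 × 10⁵) / (3.5 × 10⁻⁶))^(1/3)
  = 2.6 × 10¹⁰ m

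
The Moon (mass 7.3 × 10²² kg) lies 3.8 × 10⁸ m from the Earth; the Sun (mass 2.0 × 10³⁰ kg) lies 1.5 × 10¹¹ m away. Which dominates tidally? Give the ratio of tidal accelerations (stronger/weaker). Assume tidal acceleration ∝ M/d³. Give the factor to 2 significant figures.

The Moon, by a factor of ≈ 2.2

Tidal acceleration ∝ M/d³, so compare M/d³ for each.
The Moon: (7.3 × 10²²) / (3.8 × 10⁸)³ = 1.330 × 10⁻³
The Sun: (2.0 × 10³⁰) / (1.5 × 10¹¹)³ = 5.926 × 10⁻⁴
Ratio (larger/smaller) = 2.2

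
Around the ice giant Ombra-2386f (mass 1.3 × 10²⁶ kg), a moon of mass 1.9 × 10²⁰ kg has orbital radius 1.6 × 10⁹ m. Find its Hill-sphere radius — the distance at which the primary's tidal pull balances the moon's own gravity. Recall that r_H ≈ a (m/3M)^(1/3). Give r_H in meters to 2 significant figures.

1.3 × 10⁷ m

r_H ≈ a (m/3M)^(1/3)
    = (1.6 × 10⁹) × (1.9 × 10²⁰ / (3 × 1.3 × 10²⁶))^(1/3)
    = 1.3 × 10⁷ m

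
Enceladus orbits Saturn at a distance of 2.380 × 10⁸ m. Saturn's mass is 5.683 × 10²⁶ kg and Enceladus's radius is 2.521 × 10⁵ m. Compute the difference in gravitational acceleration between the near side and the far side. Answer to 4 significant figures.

2.837 × 10⁻³ m/s²

The field gradient is 2GM/d³; across the full diameter 2r the difference is 4GMr/d³.
Δg = 4GMr/d³
   = 4 × (6.674 × 10⁻¹¹) × (5.683 × 10²⁶) × (2.521 × 10⁵) / (2.380 × 10⁸)³
   = 2.837 × 10⁻³ m/s²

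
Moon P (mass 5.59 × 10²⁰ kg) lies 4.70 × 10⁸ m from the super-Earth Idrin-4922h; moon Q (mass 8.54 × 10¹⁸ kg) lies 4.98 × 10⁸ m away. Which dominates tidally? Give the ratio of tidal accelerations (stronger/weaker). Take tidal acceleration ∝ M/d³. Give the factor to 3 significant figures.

Moon P, by a factor of ≈ 77.9

Compare M/d³ for the two perturbers:
Moon P: (5.59 × 10²⁰) / (4.70 × 10⁸)³ = 5.384 × 10⁻⁶
Moon Q: (8.54 × 10¹⁸) / (4.98 × 10⁸)³ = 6.915 × 10⁻⁸
Ratio (larger/smaller) = 77.9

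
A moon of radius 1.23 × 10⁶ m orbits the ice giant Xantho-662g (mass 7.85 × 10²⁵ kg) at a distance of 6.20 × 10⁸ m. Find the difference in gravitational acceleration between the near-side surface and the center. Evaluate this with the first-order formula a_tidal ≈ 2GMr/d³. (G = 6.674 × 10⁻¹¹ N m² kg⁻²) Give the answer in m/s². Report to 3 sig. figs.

Δg = 2GMr/d³
   = 2 × (6.674 × 10⁻¹¹) × (7.85 × 10²⁵) × (1.23 × 10⁶) / (6.20 × 10⁸)³
   = 5.41 × 10⁻⁵ m/s²

5.41 × 10⁻⁵ m/s²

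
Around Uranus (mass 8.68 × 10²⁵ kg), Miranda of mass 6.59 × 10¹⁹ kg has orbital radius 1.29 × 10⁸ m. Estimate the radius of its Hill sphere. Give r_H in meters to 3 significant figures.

r_H ≈ a (m/3M)^(1/3)
    = (1.29 × 10⁸) × (6.59 × 10¹⁹ / (3 × 8.68 × 10²⁵))^(1/3)
    = 8.16 × 10⁵ m

8.16 × 10⁵ m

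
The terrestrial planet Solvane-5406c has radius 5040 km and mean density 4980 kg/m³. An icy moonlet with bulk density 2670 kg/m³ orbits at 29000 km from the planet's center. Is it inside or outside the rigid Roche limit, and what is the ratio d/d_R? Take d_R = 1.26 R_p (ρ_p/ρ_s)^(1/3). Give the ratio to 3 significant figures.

d_R = 1.26 × (5040 km) × (4980/2670)^(1/3) = 7817 km
d/d_R = (29000) / (7817) = 3.71
Since d/d_R > 1, the body is outside the Roche limit.

outside; d/d_R ≈ 3.71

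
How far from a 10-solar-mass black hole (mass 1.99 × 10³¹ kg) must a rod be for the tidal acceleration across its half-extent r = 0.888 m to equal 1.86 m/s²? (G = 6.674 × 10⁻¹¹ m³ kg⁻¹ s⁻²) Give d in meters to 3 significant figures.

1.08 × 10⁷ m

2GMr/d³ = a_tidal  ⇒  d = (2GMr / a_tidal)^(1/3)
d = (2 × 6.674×10⁻¹¹ × (1.99 × 10³¹) × (0.888) / (1.86))^(1/3)
  = 1.08 × 10⁷ m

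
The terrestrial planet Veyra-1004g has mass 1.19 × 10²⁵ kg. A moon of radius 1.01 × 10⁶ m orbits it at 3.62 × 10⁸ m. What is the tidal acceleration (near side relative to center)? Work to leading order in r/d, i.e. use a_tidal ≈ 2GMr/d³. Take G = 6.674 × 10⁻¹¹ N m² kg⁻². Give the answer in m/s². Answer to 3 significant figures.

Δg = 2GMr/d³
   = 2 × (6.674 × 10⁻¹¹) × (1.19 × 10²⁵) × (1.01 × 10⁶) / (3.62 × 10⁸)³
   = 3.38 × 10⁻⁵ m/s²

3.38 × 10⁻⁵ m/s²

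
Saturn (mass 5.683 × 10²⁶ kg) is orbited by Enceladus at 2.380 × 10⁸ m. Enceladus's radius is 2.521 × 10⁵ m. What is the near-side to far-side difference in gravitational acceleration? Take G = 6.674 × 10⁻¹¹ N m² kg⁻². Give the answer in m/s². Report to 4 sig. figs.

2.837 × 10⁻³ m/s²

Near-to-far spans 2r, so the tidal difference is twice the near-to-center value: 4GMr/d³.
a_tidal = 4GMr/d³
        = 4 × (6.674 × 10⁻¹¹) × (5.683 × 10²⁶) × (2.521 × 10⁵) / (2.380 × 10⁸)³
        = 2.837 × 10⁻³ m/s²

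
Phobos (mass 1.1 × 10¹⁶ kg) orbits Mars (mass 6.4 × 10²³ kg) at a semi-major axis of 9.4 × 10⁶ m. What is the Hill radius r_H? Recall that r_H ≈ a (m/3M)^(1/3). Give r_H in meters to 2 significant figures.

1.7 × 10⁴ m

r_H ≈ a (m/3M)^(1/3)
    = (9.4 × 10⁶) × (1.1 × 10¹⁶ / (3 × 6.4 × 10²³))^(1/3)
    = 1.7 × 10⁴ m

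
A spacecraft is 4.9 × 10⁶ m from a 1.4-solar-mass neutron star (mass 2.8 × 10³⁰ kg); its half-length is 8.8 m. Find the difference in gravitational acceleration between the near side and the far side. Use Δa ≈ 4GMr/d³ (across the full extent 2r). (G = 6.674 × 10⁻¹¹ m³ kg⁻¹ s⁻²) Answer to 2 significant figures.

5.6 × 10¹ m/s²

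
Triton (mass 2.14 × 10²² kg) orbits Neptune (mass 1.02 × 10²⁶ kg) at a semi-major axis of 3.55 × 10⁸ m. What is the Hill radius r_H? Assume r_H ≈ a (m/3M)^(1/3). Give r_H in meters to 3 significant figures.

1.46 × 10⁷ m

r_H ≈ a (m/3M)^(1/3)
    = (3.55 × 10⁸) × (2.14 × 10²² / (3 × 1.02 × 10²⁶))^(1/3)
    = 1.46 × 10⁷ m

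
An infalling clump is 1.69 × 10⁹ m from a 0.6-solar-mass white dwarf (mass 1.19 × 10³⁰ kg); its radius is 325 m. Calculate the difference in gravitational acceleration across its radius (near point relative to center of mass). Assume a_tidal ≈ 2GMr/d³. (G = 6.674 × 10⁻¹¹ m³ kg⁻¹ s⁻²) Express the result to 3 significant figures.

1.07 × 10⁻⁵ m/s²

Δa = 2GMr/d³
   = 2 × (6.674 × 10⁻¹¹) × (1.19 × 10³⁰) × (325) / (1.69 × 10⁹)³
   = 1.07 × 10⁻⁵ m/s²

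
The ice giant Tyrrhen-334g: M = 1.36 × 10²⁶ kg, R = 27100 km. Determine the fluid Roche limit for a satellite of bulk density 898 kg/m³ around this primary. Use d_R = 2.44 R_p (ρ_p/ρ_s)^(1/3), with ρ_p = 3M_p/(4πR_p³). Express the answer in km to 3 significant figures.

ρ_p = 3M_p/(4πR_p³) = 3 × (1.36 × 10²⁶) / (4π × (2.71 × 10⁷ m)³) = 1630 kg/m³
d_R = 2.44 × 27100 km × (1630/898)^(1/3)
    = 80700 km

80700 km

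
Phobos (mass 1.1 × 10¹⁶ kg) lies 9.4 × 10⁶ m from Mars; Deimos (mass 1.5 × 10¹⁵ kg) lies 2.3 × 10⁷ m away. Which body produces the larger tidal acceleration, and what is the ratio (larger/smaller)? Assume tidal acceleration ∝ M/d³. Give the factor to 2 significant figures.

The tide-raising term goes as M/d³ (the gradient of a 1/d² field).
Phobos: (1.1 × 10¹⁶) / (9.4 × 10⁶)³ = 1.324 × 10⁻⁵
Deimos: (1.5 × 10¹⁵) / (2.3 × 10⁷)³ = 1.233 × 10⁻⁷
Ratio (larger/smaller) = 110

Phobos, by a factor of ≈ 110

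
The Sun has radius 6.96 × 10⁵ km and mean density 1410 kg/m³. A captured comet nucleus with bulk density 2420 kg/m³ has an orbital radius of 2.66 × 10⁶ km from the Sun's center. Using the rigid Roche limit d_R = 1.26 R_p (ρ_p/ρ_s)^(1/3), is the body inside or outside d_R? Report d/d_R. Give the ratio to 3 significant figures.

outside; d/d_R ≈ 3.63

d_R = 1.26 × (6.96 × 10⁵ km) × (1410/2420)^(1/3) = 7.325 × 10⁵ km
d/d_R = (2.66 × 10⁶) / (7.325 × 10⁵) = 3.63
Since d/d_R > 1, the body is outside the Roche limit.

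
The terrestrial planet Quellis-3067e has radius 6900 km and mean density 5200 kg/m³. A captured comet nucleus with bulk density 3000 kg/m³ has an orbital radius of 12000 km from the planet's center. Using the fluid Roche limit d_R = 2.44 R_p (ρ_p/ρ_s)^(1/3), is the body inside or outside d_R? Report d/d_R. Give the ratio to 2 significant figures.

d_R = 2.44 × (6900 km) × (5200/3000)^(1/3) = 20220 km
d/d_R = (12000) / (20220) = 0.59
Since d/d_R < 1, the body is inside the Roche limit.

inside; d/d_R ≈ 0.59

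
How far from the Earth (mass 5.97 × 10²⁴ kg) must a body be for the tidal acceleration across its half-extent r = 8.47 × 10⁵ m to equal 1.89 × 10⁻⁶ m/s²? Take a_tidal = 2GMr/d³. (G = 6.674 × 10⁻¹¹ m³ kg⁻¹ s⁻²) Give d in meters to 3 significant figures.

2GMr/d³ = a_tidal  ⇒  d = (2GMr / a_tidal)^(1/3)
d = (2 × 6.674×10⁻¹¹ × (5.97 × 10²⁴) × (8.47 × 10⁵) / (1.89 × 10⁻⁶))^(1/3)
  = 7.09 × 10⁸ m

7.09 × 10⁸ m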